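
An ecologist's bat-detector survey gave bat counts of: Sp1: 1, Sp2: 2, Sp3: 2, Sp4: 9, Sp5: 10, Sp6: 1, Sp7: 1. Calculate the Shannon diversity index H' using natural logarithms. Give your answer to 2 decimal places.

Total N = 1+2+2+9+10+1+1 = 26, so the proportions are 0.0385, 0.0769, 0.0769, 0.3462, 0.3846, 0.0385, 0.0385 (working shown to 4 dp, full precision carried).
Each pᵢ ln pᵢ term: 0.0385×(-3.2581)=-0.1253, 0.0769×(-2.5649)=-0.1973, 0.0769×(-2.5649)=-0.1973, 0.3462×(-1.0609)=-0.3672, 0.3846×(-0.9555)=-0.3675, 0.0385×(-3.2581)=-0.1253, 0.0385×(-3.2581)=-0.1253.
Sum = -1.5053, so H' = 1.51.

1.51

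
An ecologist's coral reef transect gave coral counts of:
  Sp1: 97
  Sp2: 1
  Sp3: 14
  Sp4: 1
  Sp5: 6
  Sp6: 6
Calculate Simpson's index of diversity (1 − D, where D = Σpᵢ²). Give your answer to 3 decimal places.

Total N = 97+1+14+1+6+6 = 125, so the proportions are 0.776, 0.008, 0.112, 0.008, 0.048, 0.048 (working shown to 5 dp, full precision carried).
D = 0.776² + 0.008² + 0.112² + 0.008² + 0.048² + 0.048² = 0.60218 + 0.00006 + 0.01254 + 0.00006 + 0.00230 + 0.00230 = 0.61946.
So 1 − D = 0.38054, i.e. 0.381 to 3 decimal places.

0.381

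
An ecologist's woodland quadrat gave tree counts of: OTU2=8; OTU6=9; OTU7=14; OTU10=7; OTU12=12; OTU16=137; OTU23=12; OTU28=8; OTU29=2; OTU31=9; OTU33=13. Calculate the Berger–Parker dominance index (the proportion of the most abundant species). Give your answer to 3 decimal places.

0.593

Total N = 8+9+14+7+12+137+12+8+2+9+13 = 231, so the proportions are 0.03463, 0.03896, 0.06061, 0.0303, 0.05195, 0.59307, 0.05195, 0.03463, 0.00866, 0.03896, 0.05628 (working shown to 5 dp, full precision carried).
The largest proportion is 0.59307, i.e. d = 0.593 to 3 decimal places.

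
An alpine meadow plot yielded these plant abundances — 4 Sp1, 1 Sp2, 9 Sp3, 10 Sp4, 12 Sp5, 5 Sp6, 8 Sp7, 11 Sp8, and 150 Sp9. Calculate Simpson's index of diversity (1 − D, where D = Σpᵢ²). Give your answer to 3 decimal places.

Total N = 4+1+9+10+12+5+8+11+150 = 210, so the proportions are 0.01905, 0.00476, 0.04286, 0.04762, 0.05714, 0.02381, 0.0381, 0.05238, 0.71429 (working shown to 5 dp, full precision carried).
D = 0.01905² + 0.00476² + 0.04286² + 0.04762² + 0.05714² + 0.02381² + 0.0381² + 0.05238² + 0.71429² = 0.00036 + 0.00002 + 0.00184 + 0.00227 + 0.00327 + 0.00057 + 0.00145 + 0.00274 + 0.51020 = 0.52272.
So 1 − D = 0.47728, i.e. 0.477 to 3 decimal places.

0.477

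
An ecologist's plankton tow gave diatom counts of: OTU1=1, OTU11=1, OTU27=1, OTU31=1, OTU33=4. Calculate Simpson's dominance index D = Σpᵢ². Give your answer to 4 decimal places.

Total N = 1+1+1+1+4 = 8, so the proportions are 0.125, 0.125, 0.125, 0.125, 0.5 (working shown to 6 dp, full precision carried).
D = 0.125² + 0.125² + 0.125² + 0.125² + 0.5² = 0.015625 + 0.015625 + 0.015625 + 0.015625 + 0.250000 = 0.312500.
To 4 decimal places, D = 0.3125.

0.3125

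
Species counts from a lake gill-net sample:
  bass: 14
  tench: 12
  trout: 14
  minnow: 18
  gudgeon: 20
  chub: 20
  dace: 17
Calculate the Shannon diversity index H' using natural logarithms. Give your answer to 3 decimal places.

1.930

Total N = 14+12+14+18+20+20+17 = 115, so the proportions are 0.12174, 0.10435, 0.12174, 0.15652, 0.17391, 0.17391, 0.14783 (working shown to 5 dp, full precision carried).
Each pᵢ ln pᵢ term: 0.12174×(-2.10587)=-0.25637, 0.10435×(-2.26003)=-0.23583, 0.12174×(-2.10587)=-0.25637, 0.15652×(-1.85456)=-0.29028, 0.17391×(-1.74920)=-0.30421, 0.17391×(-1.74920)=-0.30421, 0.14783×(-1.91172)=-0.28260.
Sum = -1.92986, so H' = 1.930.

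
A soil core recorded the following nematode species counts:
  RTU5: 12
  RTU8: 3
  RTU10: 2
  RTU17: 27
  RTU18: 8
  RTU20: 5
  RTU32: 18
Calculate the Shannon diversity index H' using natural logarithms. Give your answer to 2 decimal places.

1.65

Total N = 12+3+2+27+8+5+18 = 75, so the proportions are 0.16, 0.04, 0.0267, 0.36, 0.1067, 0.0667, 0.24 (working shown to 4 dp, full precision carried).
Each pᵢ ln pᵢ term: 0.16×(-1.8326)=-0.2932, 0.04×(-3.2189)=-0.1288, 0.0267×(-3.6243)=-0.0966, 0.36×(-1.0217)=-0.3678, 0.1067×(-2.2380)=-0.2387, 0.0667×(-2.7081)=-0.1805, 0.24×(-1.4271)=-0.3425.
Sum = -1.6482, so H' = 1.65.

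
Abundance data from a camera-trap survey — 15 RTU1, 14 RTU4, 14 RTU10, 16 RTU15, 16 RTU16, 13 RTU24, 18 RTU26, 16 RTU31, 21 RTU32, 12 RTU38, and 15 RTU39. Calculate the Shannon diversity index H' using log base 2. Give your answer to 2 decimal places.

3.44

Total N = 15+14+14+16+16+13+18+16+21+12+15 = 170, so the proportions are 0.0882, 0.0824, 0.0824, 0.0941, 0.0941, 0.0765, 0.1059, 0.0941, 0.1235, 0.0706, 0.0882 (working shown to 4 dp, full precision carried).
Each pᵢ log₂ pᵢ term: 0.0882×(-3.5025)=-0.3090, 0.0824×(-3.6020)=-0.2966, 0.0824×(-3.6020)=-0.2966, 0.0941×(-3.4094)=-0.3209, 0.0941×(-3.4094)=-0.3209, 0.0765×(-3.7090)=-0.2836, 0.1059×(-3.2395)=-0.3430, 0.0941×(-3.4094)=-0.3209, 0.1235×(-3.0171)=-0.3727, 0.0706×(-3.8244)=-0.2700, 0.0882×(-3.5025)=-0.3090.
Sum = -3.4433, so H' = 3.44.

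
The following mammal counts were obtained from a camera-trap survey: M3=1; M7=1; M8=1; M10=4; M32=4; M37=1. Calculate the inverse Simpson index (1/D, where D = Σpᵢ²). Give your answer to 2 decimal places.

4.00

Total N = 1+1+1+4+4+1 = 12, so the proportions are 0.083333, 0.083333, 0.083333, 0.333333, 0.333333, 0.083333 (working shown to 6 dp, full precision carried).
D = 0.083333² + 0.083333² + 0.083333² + 0.333333² + 0.333333² + 0.083333² = 0.006944 + 0.006944 + 0.006944 + 0.111111 + 0.111111 + 0.006944 = 0.250000.
So 1/D = 4.0000, i.e. 4.00 to 2 decimal places.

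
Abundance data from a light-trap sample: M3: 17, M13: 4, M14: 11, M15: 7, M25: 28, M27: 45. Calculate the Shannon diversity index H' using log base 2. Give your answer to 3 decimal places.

Total N = 17+4+11+7+28+45 = 112, so the proportions are 0.15179, 0.03571, 0.09821, 0.0625, 0.25, 0.40179 (working shown to 5 dp, full precision carried).
Each pᵢ log₂ pᵢ term: 0.15179×(-2.71989)=-0.41284, 0.03571×(-4.80735)=-0.17169, 0.09821×(-3.34792)=-0.32881, 0.0625×(-4.00000)=-0.25000, 0.25×(-2.00000)=-0.50000, 0.40179×(-1.31550)=-0.52855.
Sum = -2.19190, so H' = 2.192.

2.192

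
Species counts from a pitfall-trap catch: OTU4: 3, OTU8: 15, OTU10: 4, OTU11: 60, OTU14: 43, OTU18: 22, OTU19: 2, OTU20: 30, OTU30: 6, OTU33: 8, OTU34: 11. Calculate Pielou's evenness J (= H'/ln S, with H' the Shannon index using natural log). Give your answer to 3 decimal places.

Total N = 3+15+4+60+43+22+2+30+6+8+11 = 204, so the proportions are 0.01471, 0.07353, 0.01961, 0.29412, 0.21078, 0.10784, 0.0098, 0.14706, 0.02941, 0.03922, 0.05392 (working shown to 5 dp, full precision carried).
H' = −Σ pᵢ ln pᵢ = −((-0.06205) + (-0.19192) + (-0.07709) + (-0.35993) + (-0.32817) + (-0.24018) + (-0.04534) + (-0.28190) + (-0.10372) + (-0.12701) + (-0.15746)) = 1.97478.
With S = 11 species, ln S = 2.39790, so J = 1.97478/2.39790 = 0.82355, i.e. 0.824 to 3 decimal places.

0.824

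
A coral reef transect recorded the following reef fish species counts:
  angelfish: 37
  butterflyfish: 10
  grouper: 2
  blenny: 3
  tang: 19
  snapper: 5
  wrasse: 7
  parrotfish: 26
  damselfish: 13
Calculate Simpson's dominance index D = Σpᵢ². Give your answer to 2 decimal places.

Total N = 37+10+2+3+19+5+7+26+13 = 122, so the proportions are 0.3033, 0.082, 0.0164, 0.0246, 0.1557, 0.041, 0.0574, 0.2131, 0.1066 (working shown to 4 dp, full precision carried).
D = 0.3033² + 0.082² + 0.0164² + 0.0246² + 0.1557² + 0.041² + 0.0574² + 0.2131² + 0.1066² = 0.0920 + 0.0067 + 0.0003 + 0.0006 + 0.0243 + 0.0017 + 0.0033 + 0.0454 + 0.0114 = 0.1856.
To 2 decimal places, D = 0.19.

0.19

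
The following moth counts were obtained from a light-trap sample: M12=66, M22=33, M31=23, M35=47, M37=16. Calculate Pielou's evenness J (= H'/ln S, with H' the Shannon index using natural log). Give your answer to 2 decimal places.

Total N = 66+33+23+47+16 = 185, so the proportions are 0.3568, 0.1784, 0.1243, 0.2541, 0.0865 (working shown to 4 dp, full precision carried).
H' = −Σ pᵢ ln pᵢ = −((-0.3677) + (-0.3075) + (-0.2592) + (-0.3481) + (-0.2117)) = 1.4942.
With S = 5 species, ln S = 1.6094, so J = 1.4942/1.6094 = 0.9284, i.e. 0.93 to 2 decimal places.

0.93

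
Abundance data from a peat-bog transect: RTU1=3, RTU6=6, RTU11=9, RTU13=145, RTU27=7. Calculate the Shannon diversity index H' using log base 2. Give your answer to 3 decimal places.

0.883

Total N = 3+6+9+145+7 = 170, so the proportions are 0.01765, 0.03529, 0.05294, 0.85294, 0.04118 (working shown to 5 dp, full precision carried).
Each pᵢ log₂ pᵢ term: 0.01765×(-5.82443)=-0.10278, 0.03529×(-4.82443)=-0.17027, 0.05294×(-4.23947)=-0.22444, 0.85294×(-0.22948)=-0.19573, 0.04118×(-4.60204)=-0.18950.
Sum = -0.88273, so H' = 0.883.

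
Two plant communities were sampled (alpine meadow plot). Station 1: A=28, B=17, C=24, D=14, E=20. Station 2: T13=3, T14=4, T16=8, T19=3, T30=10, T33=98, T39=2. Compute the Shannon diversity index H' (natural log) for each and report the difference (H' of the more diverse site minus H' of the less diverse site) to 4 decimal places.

Station 1: N=103, proportions 0.271845, 0.165049, 0.23301, 0.135922, 0.194175, giving H' = 1.580349 (working shown to 6 dp, full precision carried).
Station 2: N=128, proportions 0.023438, 0.03125, 0.0625, 0.023438, 0.078125, 0.765625, 0.015625, giving H' = 0.926160.
Difference = |1.580349 − 0.926160| = 0.654189, i.e. 0.6542 to 4 decimal places.

0.6542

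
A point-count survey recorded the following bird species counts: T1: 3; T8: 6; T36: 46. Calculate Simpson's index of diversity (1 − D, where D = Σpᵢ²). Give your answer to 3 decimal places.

Total N = 3+6+46 = 55, so the proportions are 0.05455, 0.10909, 0.83636 (working shown to 5 dp, full precision carried).
D = 0.05455² + 0.10909² + 0.83636² = 0.00298 + 0.01190 + 0.69950 = 0.71438.
So 1 − D = 0.28562, i.e. 0.286 to 3 decimal places.

0.286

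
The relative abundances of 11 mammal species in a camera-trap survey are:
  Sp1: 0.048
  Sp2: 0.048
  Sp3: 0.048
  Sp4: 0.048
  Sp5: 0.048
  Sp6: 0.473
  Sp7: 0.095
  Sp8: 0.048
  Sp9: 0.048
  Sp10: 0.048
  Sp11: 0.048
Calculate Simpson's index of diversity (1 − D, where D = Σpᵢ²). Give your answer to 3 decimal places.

D = 0.048² + 0.048² + 0.048² + 0.048² + 0.048² + 0.473² + 0.095² + 0.048² + 0.048² + 0.048² + 0.048² = 0.00230 + 0.00230 + 0.00230 + 0.00230 + 0.00230 + 0.22373 + 0.00903 + 0.00230 + 0.00230 + 0.00230 + 0.00230 = 0.25349 (working shown to 5 dp, full precision carried).
So 1 − D = 0.74651, i.e. 0.747 to 3 decimal places.

0.747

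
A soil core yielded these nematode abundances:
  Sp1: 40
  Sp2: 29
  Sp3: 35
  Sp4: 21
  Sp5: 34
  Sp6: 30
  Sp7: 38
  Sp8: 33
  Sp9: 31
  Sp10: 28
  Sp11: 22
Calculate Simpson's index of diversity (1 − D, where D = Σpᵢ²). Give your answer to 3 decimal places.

0.906

Total N = 40+29+35+21+34+30+38+33+31+28+22 = 341, so the proportions are 0.1173, 0.08504, 0.10264, 0.06158, 0.09971, 0.08798, 0.11144, 0.09677, 0.09091, 0.08211, 0.06452 (working shown to 5 dp, full precision carried).
D = 0.1173² + 0.08504² + 0.10264² + 0.06158² + 0.09971² + 0.08798² + 0.11144² + 0.09677² + 0.09091² + 0.08211² + 0.06452² = 0.01376 + 0.00723 + 0.01053 + 0.00379 + 0.00994 + 0.00774 + 0.01242 + 0.00937 + 0.00826 + 0.00674 + 0.00416 = 0.09395.
So 1 − D = 0.90605, i.e. 0.906 to 3 decimal places.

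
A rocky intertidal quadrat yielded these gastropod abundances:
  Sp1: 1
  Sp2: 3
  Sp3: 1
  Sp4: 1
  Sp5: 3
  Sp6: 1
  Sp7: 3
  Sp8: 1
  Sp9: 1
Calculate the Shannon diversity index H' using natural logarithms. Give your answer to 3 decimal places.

Total N = 1+3+1+1+3+1+3+1+1 = 15, so the proportions are 0.06667, 0.2, 0.06667, 0.06667, 0.2, 0.06667, 0.2, 0.06667, 0.06667 (working shown to 5 dp, full precision carried).
Each pᵢ ln pᵢ term: 0.06667×(-2.70805)=-0.18054, 0.2×(-1.60944)=-0.32189, 0.06667×(-2.70805)=-0.18054, 0.06667×(-2.70805)=-0.18054, 0.2×(-1.60944)=-0.32189, 0.06667×(-2.70805)=-0.18054, 0.2×(-1.60944)=-0.32189, 0.06667×(-2.70805)=-0.18054, 0.06667×(-2.70805)=-0.18054.
Sum = -2.04888, so H' = 2.049.

2.049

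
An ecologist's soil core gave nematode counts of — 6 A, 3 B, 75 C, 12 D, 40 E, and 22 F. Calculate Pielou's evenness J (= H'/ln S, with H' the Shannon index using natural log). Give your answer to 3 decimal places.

0.765

Total N = 6+3+75+12+40+22 = 158, so the proportions are 0.03797, 0.01899, 0.47468, 0.07595, 0.25316, 0.13924 (working shown to 5 dp, full precision carried).
H' = −Σ pᵢ ln pᵢ = −((-0.12421) + (-0.07527) + (-0.35369) + (-0.19577) + (-0.34778) + (-0.27452)) = 1.37123.
With S = 6 species, ln S = 1.79176, so J = 1.37123/1.79176 = 0.76530, i.e. 0.765 to 3 decimal places.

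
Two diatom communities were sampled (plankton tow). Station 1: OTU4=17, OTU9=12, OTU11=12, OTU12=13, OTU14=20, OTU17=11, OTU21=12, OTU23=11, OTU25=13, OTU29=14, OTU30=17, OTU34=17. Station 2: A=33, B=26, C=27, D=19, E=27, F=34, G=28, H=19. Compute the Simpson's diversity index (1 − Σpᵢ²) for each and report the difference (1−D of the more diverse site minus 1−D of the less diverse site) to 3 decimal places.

Station 1: N=169, proportions 0.100592, 0.071006, 0.071006, 0.076923, 0.118343, 0.065089, 0.071006, 0.065089, 0.076923, 0.08284, 0.100592, 0.100592, giving 1−D = 0.913343 (working shown to 6 dp, full precision carried).
Station 2: N=213, proportions 0.15493, 0.122066, 0.126761, 0.089202, 0.126761, 0.159624, 0.131455, 0.089202, giving 1−D = 0.870286.
Difference = |0.913343 − 0.870286| = 0.043057, i.e. 0.043 to 3 decimal places.

0.043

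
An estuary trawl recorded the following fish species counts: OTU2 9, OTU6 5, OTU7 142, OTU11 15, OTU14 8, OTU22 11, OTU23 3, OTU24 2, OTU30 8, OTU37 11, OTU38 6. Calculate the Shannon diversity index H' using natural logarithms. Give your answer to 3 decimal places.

1.423

Total N = 9+5+142+15+8+11+3+2+8+11+6 = 220, so the proportions are 0.04091, 0.02273, 0.64545, 0.06818, 0.03636, 0.05, 0.01364, 0.00909, 0.03636, 0.05, 0.02727 (working shown to 5 dp, full precision carried).
Each pᵢ ln pᵢ term: 0.04091×(-3.19640)=-0.13076, 0.02273×(-3.78419)=-0.08600, 0.64545×(-0.43780)=-0.28258, 0.06818×(-2.68558)=-0.18311, 0.03636×(-3.31419)=-0.12052, 0.05×(-2.99573)=-0.14979, 0.01364×(-4.29502)=-0.05857, 0.00909×(-4.70048)=-0.04273, 0.03636×(-3.31419)=-0.12052, 0.05×(-2.99573)=-0.14979, 0.02727×(-3.60187)=-0.09823.
Sum = -1.42259, so H' = 1.423.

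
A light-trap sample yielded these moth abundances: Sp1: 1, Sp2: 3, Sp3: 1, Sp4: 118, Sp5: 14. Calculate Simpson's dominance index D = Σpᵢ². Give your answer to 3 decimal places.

Total N = 1+3+1+118+14 = 137, so the proportions are 0.0073, 0.0219, 0.0073, 0.86131, 0.10219 (working shown to 5 dp, full precision carried).
D = 0.0073² + 0.0219² + 0.0073² + 0.86131² + 0.10219² = 0.00005 + 0.00048 + 0.00005 + 0.74186 + 0.01044 = 0.75289.
To 3 decimal places, D = 0.753.

0.753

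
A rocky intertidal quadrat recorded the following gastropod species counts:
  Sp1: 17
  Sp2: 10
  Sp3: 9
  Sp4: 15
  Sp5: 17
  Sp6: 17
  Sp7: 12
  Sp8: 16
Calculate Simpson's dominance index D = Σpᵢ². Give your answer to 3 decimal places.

0.131

Total N = 17+10+9+15+17+17+12+16 = 113, so the proportions are 0.15044, 0.0885, 0.07965, 0.13274, 0.15044, 0.15044, 0.10619, 0.14159 (working shown to 5 dp, full precision carried).
D = 0.15044² + 0.0885² + 0.07965² + 0.13274² + 0.15044² + 0.15044² + 0.10619² + 0.14159² = 0.02263 + 0.00783 + 0.00634 + 0.01762 + 0.02263 + 0.02263 + 0.01128 + 0.02005 = 0.13102.
To 3 decimal places, D = 0.131.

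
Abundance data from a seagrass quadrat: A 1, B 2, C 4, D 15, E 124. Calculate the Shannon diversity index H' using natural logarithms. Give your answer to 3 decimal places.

0.564

Total N = 1+2+4+15+124 = 146, so the proportions are 0.00685, 0.0137, 0.0274, 0.10274, 0.84932 (working shown to 5 dp, full precision carried).
Each pᵢ ln pᵢ term: 0.00685×(-4.98361)=-0.03413, 0.0137×(-4.29046)=-0.05877, 0.0274×(-3.59731)=-0.09856, 0.10274×(-2.27556)=-0.23379, 0.84932×(-0.16333)=-0.13871.
Sum = -0.56397, so H' = 0.564.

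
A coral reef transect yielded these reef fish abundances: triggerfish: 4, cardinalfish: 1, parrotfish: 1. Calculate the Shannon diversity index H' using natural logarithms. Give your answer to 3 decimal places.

Total N = 4+1+1 = 6, so the proportions are 0.66667, 0.16667, 0.16667 (working shown to 5 dp, full precision carried).
Each pᵢ ln pᵢ term: 0.66667×(-0.40547)=-0.27031, 0.16667×(-1.79176)=-0.29863, 0.16667×(-1.79176)=-0.29863.
Sum = -0.86756, so H' = 0.868.

0.868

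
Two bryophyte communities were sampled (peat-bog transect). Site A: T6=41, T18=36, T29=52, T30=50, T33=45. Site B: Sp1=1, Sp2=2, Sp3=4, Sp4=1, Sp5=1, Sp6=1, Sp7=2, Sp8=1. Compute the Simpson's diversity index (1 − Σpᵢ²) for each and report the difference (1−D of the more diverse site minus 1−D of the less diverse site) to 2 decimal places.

0.03

Site A: N=224, proportions 0.183, 0.1607, 0.2321, 0.2232, 0.2009, giving 1−D = 0.7966 (working shown to 4 dp, full precision carried).
Site B: N=13, proportions 0.0769, 0.1538, 0.3077, 0.0769, 0.0769, 0.0769, 0.1538, 0.0769, giving 1−D = 0.8284.
Difference = |0.7966 − 0.8284| = 0.0318, i.e. 0.03 to 2 decimal places.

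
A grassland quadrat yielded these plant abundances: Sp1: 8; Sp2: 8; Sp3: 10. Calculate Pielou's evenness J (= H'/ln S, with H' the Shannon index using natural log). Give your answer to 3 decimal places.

Total N = 8+8+10 = 26, so the proportions are 0.30769, 0.30769, 0.38462 (working shown to 5 dp, full precision carried).
H' = −Σ pᵢ ln pᵢ = −((-0.36266) + (-0.36266) + (-0.36750)) = 1.09283.
With S = 3 species, ln S = 1.09861, so J = 1.09283/1.09861 = 0.99474, i.e. 0.995 to 3 decimal places.

0.995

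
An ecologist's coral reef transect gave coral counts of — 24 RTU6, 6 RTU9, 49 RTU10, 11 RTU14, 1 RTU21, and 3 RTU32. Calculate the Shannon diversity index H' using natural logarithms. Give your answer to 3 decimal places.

1.273

Total N = 24+6+49+11+1+3 = 94, so the proportions are 0.25532, 0.06383, 0.52128, 0.11702, 0.01064, 0.03191 (working shown to 5 dp, full precision carried).
Each pᵢ ln pᵢ term: 0.25532×(-1.36524)=-0.34857, 0.06383×(-2.75154)=-0.17563, 0.52128×(-0.65147)=-0.33960, 0.11702×(-2.14540)=-0.25106, 0.01064×(-4.54329)=-0.04833, 0.03191×(-3.44468)=-0.10994.
Sum = -1.27313, so H' = 1.273.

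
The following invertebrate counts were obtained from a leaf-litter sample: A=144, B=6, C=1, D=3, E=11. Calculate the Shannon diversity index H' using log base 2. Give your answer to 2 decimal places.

0.76

Total N = 144+6+1+3+11 = 165, so the proportions are 0.8727, 0.0364, 0.0061, 0.0182, 0.0667 (working shown to 4 dp, full precision carried).
Each pᵢ log₂ pᵢ term: 0.8727×(-0.1964)=-0.1714, 0.0364×(-4.7814)=-0.1739, 0.0061×(-7.3663)=-0.0446, 0.0182×(-5.7814)=-0.1051, 0.0667×(-3.9069)=-0.2605.
Sum = -0.7555, so H' = 0.76.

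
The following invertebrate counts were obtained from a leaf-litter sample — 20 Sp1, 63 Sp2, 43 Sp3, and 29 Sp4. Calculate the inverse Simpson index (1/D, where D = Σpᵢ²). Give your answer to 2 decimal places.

Total N = 20+63+43+29 = 155, so the proportions are 0.129032, 0.406452, 0.277419, 0.187097 (working shown to 6 dp, full precision carried).
D = 0.129032² + 0.406452² + 0.277419² + 0.187097² = 0.016649 + 0.165203 + 0.076961 + 0.035005 = 0.293819.
So 1/D = 3.4035, i.e. 3.40 to 2 decimal places.

3.40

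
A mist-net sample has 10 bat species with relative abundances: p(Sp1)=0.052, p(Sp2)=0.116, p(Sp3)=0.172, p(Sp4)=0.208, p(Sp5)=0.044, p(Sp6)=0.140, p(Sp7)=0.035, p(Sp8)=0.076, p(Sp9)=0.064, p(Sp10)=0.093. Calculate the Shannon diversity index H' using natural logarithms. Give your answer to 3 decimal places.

2.156

Each pᵢ ln pᵢ term (working shown to 5 dp, full precision carried): 0.052×(-2.95651)=-0.15374, 0.116×(-2.15417)=-0.24988, 0.172×(-1.76026)=-0.30276, 0.208×(-1.57022)=-0.32661, 0.044×(-3.12357)=-0.13744, 0.14×(-1.96611)=-0.27526, 0.035×(-3.35241)=-0.11733, 0.076×(-2.57702)=-0.19585, 0.064×(-2.74887)=-0.17593, 0.093×(-2.37516)=-0.22089.
Sum = -2.15569, so H' = 2.156.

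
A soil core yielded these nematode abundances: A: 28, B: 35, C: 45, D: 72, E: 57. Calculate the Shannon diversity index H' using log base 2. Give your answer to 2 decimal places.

2.24

Total N = 28+35+45+72+57 = 237, so the proportions are 0.1181, 0.1477, 0.1899, 0.3038, 0.2405 (working shown to 4 dp, full precision carried).
Each pᵢ log₂ pᵢ term: 0.1181×(-3.0814)=-0.3640, 0.1477×(-2.7595)=-0.4075, 0.1899×(-2.3969)=-0.4551, 0.3038×(-1.7188)=-0.5222, 0.2405×(-2.0559)=-0.4944.
Sum = -2.2433, so H' = 2.24.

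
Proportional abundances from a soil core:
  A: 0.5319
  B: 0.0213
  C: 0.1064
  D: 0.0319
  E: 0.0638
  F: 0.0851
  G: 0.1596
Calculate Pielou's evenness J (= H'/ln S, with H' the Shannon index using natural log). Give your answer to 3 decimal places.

0.742

H' = −Σ pᵢ ln pᵢ = −((-0.33579) + (-0.08198) + (-0.23839) + (-0.10990) + (-0.17558) + (-0.20968) + (-0.29288)) = 1.44421 (working shown to 5 dp, full precision carried).
With S = 7 species, ln S = 1.94591, so J = 1.44421/1.94591 = 0.74217, i.e. 0.742 to 3 decimal places.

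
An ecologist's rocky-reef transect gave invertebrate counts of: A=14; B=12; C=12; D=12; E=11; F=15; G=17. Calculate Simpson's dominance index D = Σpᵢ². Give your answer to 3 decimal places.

0.146

Total N = 14+12+12+12+11+15+17 = 93, so the proportions are 0.15054, 0.12903, 0.12903, 0.12903, 0.11828, 0.16129, 0.1828 (working shown to 5 dp, full precision carried).
D = 0.15054² + 0.12903² + 0.12903² + 0.12903² + 0.11828² + 0.16129² + 0.1828² = 0.02266 + 0.01665 + 0.01665 + 0.01665 + 0.01399 + 0.02601 + 0.03341 = 0.14603.
To 3 decimal places, D = 0.146.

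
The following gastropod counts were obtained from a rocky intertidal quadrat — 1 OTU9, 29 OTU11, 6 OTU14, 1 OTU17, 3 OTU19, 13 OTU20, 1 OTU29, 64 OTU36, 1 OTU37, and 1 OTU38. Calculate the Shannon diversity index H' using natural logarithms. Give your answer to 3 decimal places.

Total N = 1+29+6+1+3+13+1+64+1+1 = 120, so the proportions are 0.00833, 0.24167, 0.05, 0.00833, 0.025, 0.10833, 0.00833, 0.53333, 0.00833, 0.00833 (working shown to 5 dp, full precision carried).
Each pᵢ ln pᵢ term: 0.00833×(-4.78749)=-0.03990, 0.24167×(-1.42020)=-0.34321, 0.05×(-2.99573)=-0.14979, 0.00833×(-4.78749)=-0.03990, 0.025×(-3.68888)=-0.09222, 0.10833×(-2.22254)=-0.24078, 0.00833×(-4.78749)=-0.03990, 0.53333×(-0.62861)=-0.33526, 0.00833×(-4.78749)=-0.03990, 0.00833×(-4.78749)=-0.03990.
Sum = -1.36073, so H' = 1.361.

1.361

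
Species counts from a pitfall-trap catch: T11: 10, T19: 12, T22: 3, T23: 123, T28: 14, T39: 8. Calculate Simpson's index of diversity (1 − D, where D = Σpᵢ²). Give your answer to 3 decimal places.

Total N = 10+12+3+123+14+8 = 170, so the proportions are 0.05882, 0.07059, 0.01765, 0.72353, 0.08235, 0.04706 (working shown to 5 dp, full precision carried).
D = 0.05882² + 0.07059² + 0.01765² + 0.72353² + 0.08235² + 0.04706² = 0.00346 + 0.00498 + 0.00031 + 0.52349 + 0.00678 + 0.00221 = 0.54125.
So 1 − D = 0.45875, i.e. 0.459 to 3 decimal places.

0.459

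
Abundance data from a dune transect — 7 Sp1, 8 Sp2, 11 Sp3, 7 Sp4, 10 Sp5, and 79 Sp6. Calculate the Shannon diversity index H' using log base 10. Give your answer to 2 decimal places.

0.53

Total N = 7+8+11+7+10+79 = 122, so the proportions are 0.0574, 0.0656, 0.0902, 0.0574, 0.082, 0.6475 (working shown to 4 dp, full precision carried).
Each pᵢ log₁₀ pᵢ term: 0.0574×(-1.2413)=-0.0712, 0.0656×(-1.1833)=-0.0776, 0.0902×(-1.0450)=-0.0942, 0.0574×(-1.2413)=-0.0712, 0.082×(-1.0864)=-0.0890, 0.6475×(-0.1887)=-0.1222.
Sum = -0.5255, so H' = 0.53.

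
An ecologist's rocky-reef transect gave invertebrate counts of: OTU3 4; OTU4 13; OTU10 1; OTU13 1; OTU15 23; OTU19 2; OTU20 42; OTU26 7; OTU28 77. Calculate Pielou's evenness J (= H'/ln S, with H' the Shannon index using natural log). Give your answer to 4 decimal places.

Total N = 4+13+1+1+23+2+42+7+77 = 170, so the proportions are 0.023529, 0.076471, 0.005882, 0.005882, 0.135294, 0.011765, 0.247059, 0.041176, 0.452941 (working shown to 6 dp, full precision carried).
H' = −Σ pᵢ ln pᵢ = −((-0.088224) + (-0.196594) + (-0.030211) + (-0.030211) + (-0.270629) + (-0.052266) + (-0.345420) + (-0.131348) + (-0.358726)) = 1.503630.
With S = 9 species, ln S = 2.197225, so J = 1.503630/2.197225 = 0.684331, i.e. 0.6843 to 4 decimal places.

0.6843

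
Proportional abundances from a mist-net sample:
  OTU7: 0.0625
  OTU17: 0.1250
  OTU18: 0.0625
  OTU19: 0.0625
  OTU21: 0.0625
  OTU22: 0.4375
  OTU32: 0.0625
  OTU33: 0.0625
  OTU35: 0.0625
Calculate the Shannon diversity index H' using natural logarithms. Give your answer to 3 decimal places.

1.835

Each pᵢ ln pᵢ term (working shown to 5 dp, full precision carried): 0.0625×(-2.77259)=-0.17329, 0.125×(-2.07944)=-0.25993, 0.0625×(-2.77259)=-0.17329, 0.0625×(-2.77259)=-0.17329, 0.0625×(-2.77259)=-0.17329, 0.4375×(-0.82668)=-0.36167, 0.0625×(-2.77259)=-0.17329, 0.0625×(-2.77259)=-0.17329, 0.0625×(-2.77259)=-0.17329.
Sum = -1.83461, so H' = 1.835.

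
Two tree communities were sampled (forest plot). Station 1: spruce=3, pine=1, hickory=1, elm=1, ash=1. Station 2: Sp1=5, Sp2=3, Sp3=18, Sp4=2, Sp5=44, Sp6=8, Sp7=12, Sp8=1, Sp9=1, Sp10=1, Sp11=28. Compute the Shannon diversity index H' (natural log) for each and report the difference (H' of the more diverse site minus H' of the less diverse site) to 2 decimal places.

Station 1: N=7, proportions 0.4286, 0.1429, 0.1429, 0.1429, 0.1429, giving H' = 1.4751 (working shown to 4 dp, full precision carried).
Station 2: N=123, proportions 0.0407, 0.0244, 0.1463, 0.0163, 0.3577, 0.065, 0.0976, 0.0081, 0.0081, 0.0081, 0.2276, giving H' = 1.7958.
Difference = |1.4751 − 1.7958| = 0.3207, i.e. 0.32 to 2 decimal places.

0.32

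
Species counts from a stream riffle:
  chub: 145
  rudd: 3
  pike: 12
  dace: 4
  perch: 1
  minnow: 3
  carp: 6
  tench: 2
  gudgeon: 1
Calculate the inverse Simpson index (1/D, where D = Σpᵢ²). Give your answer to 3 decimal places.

Total N = 145+3+12+4+1+3+6+2+1 = 177, so the proportions are 0.819209, 0.016949, 0.067797, 0.022599, 0.00565, 0.016949, 0.033898, 0.011299, 0.00565 (working shown to 6 dp, full precision carried).
D = 0.819209² + 0.016949² + 0.067797² + 0.022599² + 0.00565² + 0.016949² + 0.033898² + 0.011299² + 0.00565² = 0.671103 + 0.000287 + 0.004596 + 0.000511 + 0.000032 + 0.000287 + 0.001149 + 0.000128 + 0.000032 = 0.678126.
So 1/D = 1.47465, i.e. 1.475 to 3 decimal places.

1.475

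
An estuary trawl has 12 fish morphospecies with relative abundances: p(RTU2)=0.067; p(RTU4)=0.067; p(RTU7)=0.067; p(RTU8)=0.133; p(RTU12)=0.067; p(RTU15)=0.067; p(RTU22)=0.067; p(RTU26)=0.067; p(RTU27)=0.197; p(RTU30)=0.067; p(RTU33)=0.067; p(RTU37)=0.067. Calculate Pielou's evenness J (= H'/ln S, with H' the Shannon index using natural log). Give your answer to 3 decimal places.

0.966

H' = −Σ pᵢ ln pᵢ = −((-0.18111) + (-0.18111) + (-0.18111) + (-0.26832) + (-0.18111) + (-0.18111) + (-0.18111) + (-0.18111) + (-0.32004) + (-0.18111) + (-0.18111) + (-0.18111)) = 2.39940 (working shown to 5 dp, full precision carried).
With S = 12 species, ln S = 2.48491, so J = 2.39940/2.48491 = 0.96559, i.e. 0.966 to 3 decimal places.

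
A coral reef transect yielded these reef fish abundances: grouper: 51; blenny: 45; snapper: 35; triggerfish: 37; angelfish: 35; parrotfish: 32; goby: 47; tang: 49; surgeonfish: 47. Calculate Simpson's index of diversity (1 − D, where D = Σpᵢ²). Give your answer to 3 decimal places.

Total N = 51+45+35+37+35+32+47+49+47 = 378, so the proportions are 0.13492, 0.11905, 0.09259, 0.09788, 0.09259, 0.08466, 0.12434, 0.12963, 0.12434 (working shown to 5 dp, full precision carried).
D = 0.13492² + 0.11905² + 0.09259² + 0.09788² + 0.09259² + 0.08466² + 0.12434² + 0.12963² + 0.12434² = 0.01820 + 0.01417 + 0.00857 + 0.00958 + 0.00857 + 0.00717 + 0.01546 + 0.01680 + 0.01546 = 0.11399.
So 1 − D = 0.88601, i.e. 0.886 to 3 decimal places.

0.886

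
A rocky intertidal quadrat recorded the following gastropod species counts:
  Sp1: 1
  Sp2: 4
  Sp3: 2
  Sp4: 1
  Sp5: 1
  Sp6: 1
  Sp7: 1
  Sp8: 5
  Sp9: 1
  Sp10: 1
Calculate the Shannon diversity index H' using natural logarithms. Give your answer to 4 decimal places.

Total N = 1+4+2+1+1+1+1+5+1+1 = 18, so the proportions are 0.055556, 0.222222, 0.111111, 0.055556, 0.055556, 0.055556, 0.055556, 0.277778, 0.055556, 0.055556 (working shown to 6 dp, full precision carried).
Each pᵢ ln pᵢ term: 0.055556×(-2.890372)=-0.160576, 0.222222×(-1.504077)=-0.334239, 0.111111×(-2.197225)=-0.244136, 0.055556×(-2.890372)=-0.160576, 0.055556×(-2.890372)=-0.160576, 0.055556×(-2.890372)=-0.160576, 0.055556×(-2.890372)=-0.160576, 0.277778×(-1.280934)=-0.355815, 0.055556×(-2.890372)=-0.160576, 0.055556×(-2.890372)=-0.160576.
Sum = -2.058224, so H' = 2.0582.

2.0582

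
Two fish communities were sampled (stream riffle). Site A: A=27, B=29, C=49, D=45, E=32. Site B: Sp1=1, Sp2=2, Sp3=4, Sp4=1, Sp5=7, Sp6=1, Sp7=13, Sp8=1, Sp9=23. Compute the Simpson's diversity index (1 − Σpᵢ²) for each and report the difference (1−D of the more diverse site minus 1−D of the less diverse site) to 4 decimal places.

0.0625

Site A: N=182, proportions 0.148352, 0.159341, 0.269231, 0.247253, 0.175824, giving 1−D = 0.788069 (working shown to 6 dp, full precision carried).
Site B: N=53, proportions 0.018868, 0.037736, 0.075472, 0.018868, 0.132075, 0.018868, 0.245283, 0.018868, 0.433962, giving 1−D = 0.725525.
Difference = |0.788069 − 0.725525| = 0.062544, i.e. 0.0625 to 4 decimal places.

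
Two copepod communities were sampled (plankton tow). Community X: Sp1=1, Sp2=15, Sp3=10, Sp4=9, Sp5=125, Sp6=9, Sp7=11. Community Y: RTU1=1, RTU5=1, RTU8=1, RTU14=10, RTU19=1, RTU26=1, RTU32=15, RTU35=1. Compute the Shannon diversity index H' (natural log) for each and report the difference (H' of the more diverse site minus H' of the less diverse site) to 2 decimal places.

Community X: N=180, proportions 0.0056, 0.0833, 0.0556, 0.05, 0.6944, 0.05, 0.0611, giving H' = 1.1201 (working shown to 4 dp, full precision carried).
Community Y: N=31, proportions 0.0323, 0.0323, 0.0323, 0.3226, 0.0323, 0.0323, 0.4839, 0.0323, giving H' = 1.3809.
Difference = |1.1201 − 1.3809| = 0.2608, i.e. 0.26 to 2 decimal places.

0.26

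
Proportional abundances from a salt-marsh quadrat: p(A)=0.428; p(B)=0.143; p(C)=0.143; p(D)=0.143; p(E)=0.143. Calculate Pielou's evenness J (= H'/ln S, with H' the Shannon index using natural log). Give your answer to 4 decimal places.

0.9169

H' = −Σ pᵢ ln pᵢ = −((-0.363215) + (-0.278122) + (-0.278122) + (-0.278122) + (-0.278122)) = 1.475703 (working shown to 6 dp, full precision carried).
With S = 5 species, ln S = 1.609438, so J = 1.475703/1.609438 = 0.916906, i.e. 0.9169 to 4 decimal places.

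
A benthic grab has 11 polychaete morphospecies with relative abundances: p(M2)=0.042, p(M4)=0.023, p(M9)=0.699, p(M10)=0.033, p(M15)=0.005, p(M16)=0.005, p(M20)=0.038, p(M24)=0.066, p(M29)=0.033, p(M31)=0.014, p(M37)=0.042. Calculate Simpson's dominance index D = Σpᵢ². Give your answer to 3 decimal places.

0.501

D = 0.042² + 0.023² + 0.699² + 0.033² + 0.005² + 0.005² + 0.038² + 0.066² + 0.033² + 0.014² + 0.042² = 0.00176 + 0.00053 + 0.48860 + 0.00109 + 0.00003 + 0.00003 + 0.00144 + 0.00436 + 0.00109 + 0.00020 + 0.00176 = 0.50088 (working shown to 5 dp, full precision carried).
To 3 decimal places, D = 0.501.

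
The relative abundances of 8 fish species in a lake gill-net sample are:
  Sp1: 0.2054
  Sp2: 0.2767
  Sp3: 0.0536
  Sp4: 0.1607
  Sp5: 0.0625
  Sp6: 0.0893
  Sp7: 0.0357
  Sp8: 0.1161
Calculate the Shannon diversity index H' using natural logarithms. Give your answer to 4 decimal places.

1.8892

Each pᵢ ln pᵢ term (working shown to 6 dp, full precision carried): 0.2054×(-1.582796)=-0.325106, 0.2767×(-1.284821)=-0.355510, 0.0536×(-2.926206)=-0.156845, 0.1607×(-1.828216)=-0.293794, 0.0625×(-2.772589)=-0.173287, 0.0893×(-2.415754)=-0.215727, 0.0357×(-3.332605)=-0.118974, 0.1161×(-2.153303)=-0.249999.
Sum = -1.889241, so H' = 1.8892.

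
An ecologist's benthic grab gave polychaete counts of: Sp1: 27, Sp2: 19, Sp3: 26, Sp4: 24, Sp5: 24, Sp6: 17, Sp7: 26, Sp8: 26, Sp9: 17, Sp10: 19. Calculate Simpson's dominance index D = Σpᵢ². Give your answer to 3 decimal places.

Total N = 27+19+26+24+24+17+26+26+17+19 = 225, so the proportions are 0.12, 0.08444, 0.11556, 0.10667, 0.10667, 0.07556, 0.11556, 0.11556, 0.07556, 0.08444 (working shown to 5 dp, full precision carried).
D = 0.12² + 0.08444² + 0.11556² + 0.10667² + 0.10667² + 0.07556² + 0.11556² + 0.11556² + 0.07556² + 0.08444² = 0.01440 + 0.00713 + 0.01335 + 0.01138 + 0.01138 + 0.00571 + 0.01335 + 0.01335 + 0.00571 + 0.00713 = 0.10289.
To 3 decimal places, D = 0.103.

0.103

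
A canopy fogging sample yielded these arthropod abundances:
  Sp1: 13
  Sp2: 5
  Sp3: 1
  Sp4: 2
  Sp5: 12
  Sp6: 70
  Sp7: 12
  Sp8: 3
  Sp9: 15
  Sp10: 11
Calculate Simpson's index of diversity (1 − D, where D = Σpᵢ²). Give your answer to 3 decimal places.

0.723

Total N = 13+5+1+2+12+70+12+3+15+11 = 144, so the proportions are 0.09028, 0.03472, 0.00694, 0.01389, 0.08333, 0.48611, 0.08333, 0.02083, 0.10417, 0.07639 (working shown to 5 dp, full precision carried).
D = 0.09028² + 0.03472² + 0.00694² + 0.01389² + 0.08333² + 0.48611² + 0.08333² + 0.02083² + 0.10417² + 0.07639² = 0.00815 + 0.00121 + 0.00005 + 0.00019 + 0.00694 + 0.23630 + 0.00694 + 0.00043 + 0.01085 + 0.00584 = 0.27691.
So 1 − D = 0.72309, i.e. 0.723 to 3 decimal places.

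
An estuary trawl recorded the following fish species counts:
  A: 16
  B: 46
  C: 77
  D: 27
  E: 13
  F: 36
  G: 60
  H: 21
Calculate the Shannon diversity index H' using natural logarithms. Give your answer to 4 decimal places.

Total N = 16+46+77+27+13+36+60+21 = 296, so the proportions are 0.054054, 0.155405, 0.260135, 0.091216, 0.043919, 0.121622, 0.202703, 0.070946 (working shown to 6 dp, full precision carried).
Each pᵢ ln pᵢ term: 0.054054×(-2.917771)=-0.157717, 0.155405×(-1.861718)=-0.289321, 0.260135×(-1.346554)=-0.350286, 0.091216×(-2.394523)=-0.218419, 0.043919×(-3.125410)=-0.137265, 0.121622×(-2.106841)=-0.256237, 0.202703×(-1.596015)=-0.323517, 0.070946×(-2.645837)=-0.187711.
Sum = -1.920474, so H' = 1.9205.

1.9205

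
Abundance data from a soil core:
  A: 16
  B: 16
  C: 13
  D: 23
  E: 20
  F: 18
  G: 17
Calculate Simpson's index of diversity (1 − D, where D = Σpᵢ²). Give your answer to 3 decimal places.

Total N = 16+16+13+23+20+18+17 = 123, so the proportions are 0.13008, 0.13008, 0.10569, 0.18699, 0.1626, 0.14634, 0.13821 (working shown to 5 dp, full precision carried).
D = 0.13008² + 0.13008² + 0.10569² + 0.18699² + 0.1626² + 0.14634² + 0.13821² = 0.01692 + 0.01692 + 0.01117 + 0.03497 + 0.02644 + 0.02142 + 0.01910 = 0.14694.
So 1 − D = 0.85306, i.e. 0.853 to 3 decimal places.

0.853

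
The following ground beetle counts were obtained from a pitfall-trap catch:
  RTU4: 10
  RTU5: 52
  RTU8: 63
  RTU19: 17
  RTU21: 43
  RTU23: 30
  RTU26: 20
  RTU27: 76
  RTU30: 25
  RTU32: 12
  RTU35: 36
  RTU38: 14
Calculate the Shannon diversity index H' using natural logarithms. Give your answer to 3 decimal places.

2.301

Total N = 10+52+63+17+43+30+20+76+25+12+36+14 = 398, so the proportions are 0.02513, 0.13065, 0.15829, 0.04271, 0.10804, 0.07538, 0.05025, 0.19095, 0.06281, 0.03015, 0.09045, 0.03518 (working shown to 5 dp, full precision carried).
Each pᵢ ln pᵢ term: 0.02513×(-3.68387)=-0.09256, 0.13065×(-2.03521)=-0.26591, 0.15829×(-1.84332)=-0.29178, 0.04271×(-3.15324)=-0.13469, 0.10804×(-2.22525)=-0.24042, 0.07538×(-2.58525)=-0.19487, 0.05025×(-2.99072)=-0.15029, 0.19095×(-1.65572)=-0.31617, 0.06281×(-2.76758)=-0.17384, 0.03015×(-3.50155)=-0.10557, 0.09045×(-2.40293)=-0.21735, 0.03518×(-3.34739)=-0.11775.
Sum = -2.30119, so H' = 2.301.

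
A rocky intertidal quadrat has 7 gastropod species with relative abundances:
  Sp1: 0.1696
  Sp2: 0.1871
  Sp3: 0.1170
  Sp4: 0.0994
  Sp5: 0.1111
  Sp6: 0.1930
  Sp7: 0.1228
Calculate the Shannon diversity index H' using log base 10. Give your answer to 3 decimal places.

Each pᵢ log₁₀ pᵢ term (working shown to 5 dp, full precision carried): 0.1696×(-0.77057)=-0.13069, 0.1871×(-0.72793)=-0.13619, 0.117×(-0.93181)=-0.10902, 0.0994×(-1.00261)=-0.09966, 0.1111×(-0.95429)=-0.10602, 0.193×(-0.71444)=-0.13789, 0.1228×(-0.91080)=-0.11185.
Sum = -0.83132, so H' = 0.831.

0.831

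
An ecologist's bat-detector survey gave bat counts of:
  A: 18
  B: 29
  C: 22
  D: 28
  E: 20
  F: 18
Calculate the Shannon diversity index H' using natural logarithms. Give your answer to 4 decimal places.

Total N = 18+29+22+28+20+18 = 135, so the proportions are 0.133333, 0.214815, 0.162963, 0.207407, 0.148148, 0.133333 (working shown to 6 dp, full precision carried).
Each pᵢ ln pᵢ term: 0.133333×(-2.014903)=-0.268654, 0.214815×(-1.537979)=-0.330381, 0.162963×(-1.814232)=-0.295653, 0.207407×(-1.573070)=-0.326266, 0.148148×(-1.909543)=-0.282895, 0.133333×(-2.014903)=-0.268654.
Sum = -1.772502, so H' = 1.7725.

1.7725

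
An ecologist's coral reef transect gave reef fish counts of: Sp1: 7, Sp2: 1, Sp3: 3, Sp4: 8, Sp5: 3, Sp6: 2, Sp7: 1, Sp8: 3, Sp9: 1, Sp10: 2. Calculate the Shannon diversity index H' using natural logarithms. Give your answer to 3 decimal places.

Total N = 7+1+3+8+3+2+1+3+1+2 = 31, so the proportions are 0.22581, 0.03226, 0.09677, 0.25806, 0.09677, 0.06452, 0.03226, 0.09677, 0.03226, 0.06452 (working shown to 5 dp, full precision carried).
Each pᵢ ln pᵢ term: 0.22581×(-1.48808)=-0.33602, 0.03226×(-3.43399)=-0.11077, 0.09677×(-2.33537)=-0.22600, 0.25806×(-1.35455)=-0.34956, 0.09677×(-2.33537)=-0.22600, 0.06452×(-2.74084)=-0.17683, 0.03226×(-3.43399)=-0.11077, 0.09677×(-2.33537)=-0.22600, 0.03226×(-3.43399)=-0.11077, 0.06452×(-2.74084)=-0.17683.
Sum = -2.04957, so H' = 2.050.

2.050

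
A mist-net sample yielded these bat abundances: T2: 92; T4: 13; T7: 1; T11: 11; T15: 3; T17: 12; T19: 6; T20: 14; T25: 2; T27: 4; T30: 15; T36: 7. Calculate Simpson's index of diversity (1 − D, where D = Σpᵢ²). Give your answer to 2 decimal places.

0.71

Total N = 92+13+1+11+3+12+6+14+2+4+15+7 = 180, so the proportions are 0.5111, 0.0722, 0.0056, 0.0611, 0.0167, 0.0667, 0.0333, 0.0778, 0.0111, 0.0222, 0.0833, 0.0389 (working shown to 4 dp, full precision carried).
D = 0.5111² + 0.0722² + 0.0056² + 0.0611² + 0.0167² + 0.0667² + 0.0333² + 0.0778² + 0.0111² + 0.0222² + 0.0833² + 0.0389² = 0.2612 + 0.0052 + 0.0000 + 0.0037 + 0.0003 + 0.0044 + 0.0011 + 0.0060 + 0.0001 + 0.0005 + 0.0069 + 0.0015 = 0.2912.
So 1 − D = 0.7088, i.e. 0.71 to 2 decimal places.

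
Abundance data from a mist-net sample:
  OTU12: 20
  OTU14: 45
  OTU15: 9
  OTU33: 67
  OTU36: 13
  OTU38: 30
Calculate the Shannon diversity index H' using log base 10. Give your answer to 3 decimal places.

0.688

Total N = 20+45+9+67+13+30 = 184, so the proportions are 0.1087, 0.24457, 0.04891, 0.36413, 0.07065, 0.16304 (working shown to 5 dp, full precision carried).
Each pᵢ log₁₀ pᵢ term: 0.1087×(-0.96379)=-0.10476, 0.24457×(-0.61161)=-0.14958, 0.04891×(-1.31058)=-0.06410, 0.36413×(-0.43874)=-0.15976, 0.07065×(-1.15087)=-0.08131, 0.16304×(-0.78770)=-0.12843.
Sum = -0.68794, so H' = 0.688.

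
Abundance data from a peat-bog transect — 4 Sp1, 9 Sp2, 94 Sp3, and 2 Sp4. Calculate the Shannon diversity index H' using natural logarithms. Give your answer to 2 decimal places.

0.53

Total N = 4+9+94+2 = 109, so the proportions are 0.0367, 0.0826, 0.8624, 0.0183 (working shown to 4 dp, full precision carried).
Each pᵢ ln pᵢ term: 0.0367×(-3.3051)=-0.1213, 0.0826×(-2.4941)=-0.2059, 0.8624×(-0.1481)=-0.1277, 0.0183×(-3.9982)=-0.0734.
Sum = -0.5283, so H' = 0.53.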